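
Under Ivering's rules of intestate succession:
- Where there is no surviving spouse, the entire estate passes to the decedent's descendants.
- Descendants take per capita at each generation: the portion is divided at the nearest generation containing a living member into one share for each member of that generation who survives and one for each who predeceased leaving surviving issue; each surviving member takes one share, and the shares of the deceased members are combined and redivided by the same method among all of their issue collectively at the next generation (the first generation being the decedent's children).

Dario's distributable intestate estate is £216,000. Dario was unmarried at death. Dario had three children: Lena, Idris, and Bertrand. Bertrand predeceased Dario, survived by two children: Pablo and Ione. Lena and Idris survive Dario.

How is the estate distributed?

Lena: £72,000; Idris: £72,000; Pablo: £36,000; Ione: £36,000

The entire £216,000 passes to the descendants.
That amount (£216,000) is divided at the children's generation into 3 shares of £72,000. Lena and Idris each take £72,000. The remaining share for the deceased Bertrand (£72,000) is carried to the next generation.
That pool (£72,000) is divided at the grandchildren's generation equally among Pablo and Ione: £36,000 each.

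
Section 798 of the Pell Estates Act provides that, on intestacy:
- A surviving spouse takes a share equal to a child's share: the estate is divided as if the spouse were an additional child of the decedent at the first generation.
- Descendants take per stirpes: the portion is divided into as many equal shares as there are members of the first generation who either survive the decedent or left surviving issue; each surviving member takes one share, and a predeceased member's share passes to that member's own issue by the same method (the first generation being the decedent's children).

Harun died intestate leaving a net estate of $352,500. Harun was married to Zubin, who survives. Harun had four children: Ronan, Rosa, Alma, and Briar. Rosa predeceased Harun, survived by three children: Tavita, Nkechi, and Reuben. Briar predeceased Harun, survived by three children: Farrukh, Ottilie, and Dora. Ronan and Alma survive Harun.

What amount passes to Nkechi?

The spouse counts as an additional share at the children's level, so there are 5 primary shares of $70,500. Zubin takes one such share ($70,500).
The children's combined portion ($282,000) is divided into 4 shares of $70,500: Ronan and Alma each take $70,500; Rosa's $70,500 share passes to Rosa's issue; Briar's $70,500 share passes to Briar's issue.
Rosa's share ($70,500) is divided into 3 shares of $23,500: Tavita, Nkechi, and Reuben each take $23,500.
Briar's share ($70,500) is divided into 3 shares of $23,500: Farrukh, Ottilie, and Dora each take $23,500.

Nkechi receives $23,500.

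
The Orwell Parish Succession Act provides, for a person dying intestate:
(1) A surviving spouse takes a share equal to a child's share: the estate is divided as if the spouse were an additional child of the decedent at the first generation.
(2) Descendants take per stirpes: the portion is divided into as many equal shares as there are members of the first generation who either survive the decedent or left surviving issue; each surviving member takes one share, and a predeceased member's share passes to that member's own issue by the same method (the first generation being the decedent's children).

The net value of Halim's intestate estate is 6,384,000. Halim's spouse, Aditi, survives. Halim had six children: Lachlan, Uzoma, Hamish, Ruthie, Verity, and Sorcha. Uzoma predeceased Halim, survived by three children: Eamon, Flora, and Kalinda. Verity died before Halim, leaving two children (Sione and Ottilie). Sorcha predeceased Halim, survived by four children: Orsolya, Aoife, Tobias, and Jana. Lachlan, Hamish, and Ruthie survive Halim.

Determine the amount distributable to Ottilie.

Ottilie receives 456,000.

The spouse counts as an additional share at the children's level, so there are 7 primary shares of 912,000. Aditi takes one such share (912,000).
The children's combined portion (5,472,000) is divided into 6 shares of 912,000: Lachlan, Hamish, and Ruthie each take 912,000; Uzoma's 912,000 share passes to Uzoma's issue; Verity's 912,000 share passes to Verity's issue; Sorcha's 912,000 share passes to Sorcha's issue.
Uzoma's share (912,000) is divided into 3 shares of 304,000: Eamon, Flora, and Kalinda each take 304,000.
Verity's share (912,000) is divided into 2 shares of 456,000: Sione and Ottilie each take 456,000.
Sorcha's share (912,000) is divided into 4 shares of 228,000: Orsolya, Aoife, Tobias, and Jana each take 228,000.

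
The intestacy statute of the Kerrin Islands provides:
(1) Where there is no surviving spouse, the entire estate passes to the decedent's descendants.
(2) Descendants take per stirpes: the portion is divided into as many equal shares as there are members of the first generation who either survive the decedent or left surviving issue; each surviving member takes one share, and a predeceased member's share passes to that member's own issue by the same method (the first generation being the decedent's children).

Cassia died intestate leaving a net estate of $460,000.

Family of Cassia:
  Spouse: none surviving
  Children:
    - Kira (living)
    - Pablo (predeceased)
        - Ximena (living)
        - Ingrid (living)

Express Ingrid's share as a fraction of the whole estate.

Ingrid receives 1/4 of the estate.

The entire $460,000 passes to the descendants.
That amount ($460,000) is divided into 2 shares of $230,000: Kira takes $230,000; Pablo's $230,000 share passes to Pablo's issue.
Pablo's share ($230,000) is divided into 2 shares of $115,000: Ximena and Ingrid each take $115,000.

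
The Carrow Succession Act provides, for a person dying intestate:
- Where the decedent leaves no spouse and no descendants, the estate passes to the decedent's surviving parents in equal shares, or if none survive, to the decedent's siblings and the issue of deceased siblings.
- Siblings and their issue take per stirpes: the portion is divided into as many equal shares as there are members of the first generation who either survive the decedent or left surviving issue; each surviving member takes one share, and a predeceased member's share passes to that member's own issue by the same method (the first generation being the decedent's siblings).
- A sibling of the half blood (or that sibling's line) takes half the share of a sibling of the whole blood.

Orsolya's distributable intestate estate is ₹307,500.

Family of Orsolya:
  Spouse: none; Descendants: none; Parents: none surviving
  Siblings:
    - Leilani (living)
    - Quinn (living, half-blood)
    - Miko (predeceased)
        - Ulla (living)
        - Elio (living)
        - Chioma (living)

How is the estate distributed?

The entire ₹307,500 passes to the siblings and their issue.
Counting each half-blood sibling's line as half a unit, there are 5/2 units in ₹307,500, so one unit is ₹123,000. Whole-blood lines (Leilani and Miko) take ₹123,000 each; half-blood lines (Quinn) take ₹61,500 each.
Miko's share (₹123,000) is divided into 3 shares of ₹41,000: Ulla, Elio, and Chioma each take ₹41,000.

Leilani: ₹123,000; Quinn: ₹61,500; Ulla: ₹41,000; Elio: ₹41,000; Chioma: ₹41,000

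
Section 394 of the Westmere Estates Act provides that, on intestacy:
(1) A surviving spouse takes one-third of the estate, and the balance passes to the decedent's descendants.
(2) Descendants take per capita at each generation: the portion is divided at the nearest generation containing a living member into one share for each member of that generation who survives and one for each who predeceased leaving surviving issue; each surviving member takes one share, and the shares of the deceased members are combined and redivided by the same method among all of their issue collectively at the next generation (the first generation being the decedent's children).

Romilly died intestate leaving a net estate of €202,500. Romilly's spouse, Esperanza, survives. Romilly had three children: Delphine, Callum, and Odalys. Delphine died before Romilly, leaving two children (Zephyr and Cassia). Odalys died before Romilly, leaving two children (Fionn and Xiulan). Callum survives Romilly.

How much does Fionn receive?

Fionn receives €22,500.

Esperanza takes one-third of €202,500 = €67,500. The remaining €135,000 passes to the descendants.
The descendants' portion (€135,000) is divided at the children's generation into 3 shares of €45,000. Callum takes €45,000. The 2 shares of the deceased (Delphine and Odalys) are combined into a pool of €90,000.
That pool (€90,000) is divided at the grandchildren's generation equally among Zephyr, Cassia, Fionn, and Xiulan: €22,500 each.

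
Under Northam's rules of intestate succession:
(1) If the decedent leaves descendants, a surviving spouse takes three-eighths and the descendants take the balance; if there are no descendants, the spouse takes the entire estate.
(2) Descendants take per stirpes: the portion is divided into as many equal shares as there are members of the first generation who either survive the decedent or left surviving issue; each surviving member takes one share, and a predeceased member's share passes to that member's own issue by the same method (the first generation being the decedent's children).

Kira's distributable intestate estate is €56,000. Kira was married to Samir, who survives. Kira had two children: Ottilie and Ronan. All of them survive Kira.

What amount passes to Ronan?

Samir takes three-eighths of €56,000 = €21,000. The remaining €35,000 passes to the descendants.
The descendants' portion (€35,000) is divided into 2 shares of €17,500: Ottilie and Ronan each take €17,500.

Ronan receives €17,500.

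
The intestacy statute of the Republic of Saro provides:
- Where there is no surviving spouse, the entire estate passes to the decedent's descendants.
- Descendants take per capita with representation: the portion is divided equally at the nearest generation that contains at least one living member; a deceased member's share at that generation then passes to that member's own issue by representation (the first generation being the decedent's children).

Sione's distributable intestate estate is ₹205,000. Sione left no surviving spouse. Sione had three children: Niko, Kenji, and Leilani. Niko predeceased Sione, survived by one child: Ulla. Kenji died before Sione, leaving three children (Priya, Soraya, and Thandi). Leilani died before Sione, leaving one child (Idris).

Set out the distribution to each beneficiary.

The entire ₹205,000 passes to the descendants.
No child survives, so the initial division is made at the grandchildren's generation.
That amount (₹205,000) is divided into 5 shares of ₹41,000: Ulla, Priya, Soraya, Thandi, and Idris each take ₹41,000.

Ulla: ₹41,000; Priya: ₹41,000; Soraya: ₹41,000; Thandi: ₹41,000; Idris: ₹41,000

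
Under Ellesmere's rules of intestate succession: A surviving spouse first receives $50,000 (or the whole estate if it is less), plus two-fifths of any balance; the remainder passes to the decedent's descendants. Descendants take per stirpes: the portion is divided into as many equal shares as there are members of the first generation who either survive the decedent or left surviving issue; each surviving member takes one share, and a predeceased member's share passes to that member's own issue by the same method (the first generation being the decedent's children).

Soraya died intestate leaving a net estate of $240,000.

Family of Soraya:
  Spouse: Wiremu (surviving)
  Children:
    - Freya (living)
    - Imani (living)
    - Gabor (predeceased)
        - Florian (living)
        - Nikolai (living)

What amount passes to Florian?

Florian receives $19,000.

Wiremu first takes $50,000, leaving a balance of $190,000. Wiremu then takes two-fifths of the balance ($76,000), for a total of $126,000. The remaining $114,000 passes to the descendants.
The descendants' portion ($114,000) is divided into 3 shares of $38,000: Freya and Imani each take $38,000; Gabor's $38,000 share passes to Gabor's issue.
Gabor's share ($38,000) is divided into 2 shares of $19,000: Florian and Nikolai each take $19,000.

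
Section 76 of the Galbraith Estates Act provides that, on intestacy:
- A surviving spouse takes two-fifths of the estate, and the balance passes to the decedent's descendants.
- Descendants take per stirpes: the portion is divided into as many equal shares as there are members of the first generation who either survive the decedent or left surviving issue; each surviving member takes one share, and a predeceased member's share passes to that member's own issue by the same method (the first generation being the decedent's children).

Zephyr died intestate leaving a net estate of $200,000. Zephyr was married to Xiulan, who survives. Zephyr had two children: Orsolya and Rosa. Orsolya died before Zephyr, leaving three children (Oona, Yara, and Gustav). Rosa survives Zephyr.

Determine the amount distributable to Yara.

Xiulan takes two-fifths of $200,000 = $80,000. The remaining $120,000 passes to the descendants.
The descendants' portion ($120,000) is divided into 2 shares of $60,000: Rosa takes $60,000; Orsolya's $60,000 share passes to Orsolya's issue.
Orsolya's share ($60,000) is divided into 3 shares of $20,000: Oona, Yara, and Gustav each take $20,000.

Yara receives $20,000.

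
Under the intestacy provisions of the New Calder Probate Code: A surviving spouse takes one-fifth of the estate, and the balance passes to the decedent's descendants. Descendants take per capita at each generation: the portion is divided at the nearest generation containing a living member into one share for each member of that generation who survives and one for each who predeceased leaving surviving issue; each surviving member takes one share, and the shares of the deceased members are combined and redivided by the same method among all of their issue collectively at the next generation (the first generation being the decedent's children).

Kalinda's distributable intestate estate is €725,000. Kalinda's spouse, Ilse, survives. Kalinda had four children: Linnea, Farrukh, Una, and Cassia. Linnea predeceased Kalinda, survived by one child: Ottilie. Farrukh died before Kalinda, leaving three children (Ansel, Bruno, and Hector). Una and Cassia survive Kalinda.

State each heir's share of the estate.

Ilse takes one-fifth of €725,000 = €145,000. The remaining €580,000 passes to the descendants.
The descendants' portion (€580,000) is divided at the children's generation into 4 shares of €145,000. Una and Cassia each take €145,000. The 2 shares of the deceased (Linnea and Farrukh) are combined into a pool of €290,000.
That pool (€290,000) is divided at the grandchildren's generation equally among Ottilie, Ansel, Bruno, and Hector: €72,500 each.

Ilse: €145,000; Ottilie: €72,500; Ansel: €72,500; Bruno: €72,500; Hector: €72,500; Una: €145,000; Cassia: €145,000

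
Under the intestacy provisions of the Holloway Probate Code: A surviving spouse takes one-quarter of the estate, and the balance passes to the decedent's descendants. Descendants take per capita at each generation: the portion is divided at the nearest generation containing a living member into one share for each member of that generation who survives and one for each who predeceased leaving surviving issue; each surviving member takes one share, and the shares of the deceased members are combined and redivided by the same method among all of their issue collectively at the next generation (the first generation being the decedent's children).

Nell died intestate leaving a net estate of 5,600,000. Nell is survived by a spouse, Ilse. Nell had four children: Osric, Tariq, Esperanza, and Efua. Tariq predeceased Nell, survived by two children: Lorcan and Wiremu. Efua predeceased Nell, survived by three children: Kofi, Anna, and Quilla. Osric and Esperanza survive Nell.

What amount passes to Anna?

Ilse takes one-quarter of 5,600,000 = 1,400,000. The remaining 4,200,000 passes to the descendants.
The descendants' portion (4,200,000) is divided at the children's generation into 4 shares of 1,050,000. Osric and Esperanza each take 1,050,000. The 2 shares of the deceased (Tariq and Efua) are combined into a pool of 2,100,000.
That pool (2,100,000) is divided at the grandchildren's generation equally among Lorcan, Wiremu, Kofi, Anna, and Quilla: 420,000 each.

Anna receives 420,000.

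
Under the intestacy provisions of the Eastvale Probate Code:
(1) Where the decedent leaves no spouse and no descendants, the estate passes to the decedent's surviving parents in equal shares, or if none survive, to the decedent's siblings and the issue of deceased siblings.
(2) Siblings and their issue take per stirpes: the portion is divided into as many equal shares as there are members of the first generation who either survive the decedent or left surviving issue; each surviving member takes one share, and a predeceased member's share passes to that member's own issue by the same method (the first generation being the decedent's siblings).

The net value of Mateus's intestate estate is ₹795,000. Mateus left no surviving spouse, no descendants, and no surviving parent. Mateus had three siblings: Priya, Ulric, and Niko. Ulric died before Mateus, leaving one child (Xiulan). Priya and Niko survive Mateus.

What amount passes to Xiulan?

Xiulan receives ₹265,000.

The entire ₹795,000 passes to the siblings and their issue.
That amount (₹795,000) is divided into 3 shares of ₹265,000: Priya and Niko each take ₹265,000; Ulric's ₹265,000 share passes to Ulric's issue.
Ulric's share (₹265,000) passes entirely to Xiulan.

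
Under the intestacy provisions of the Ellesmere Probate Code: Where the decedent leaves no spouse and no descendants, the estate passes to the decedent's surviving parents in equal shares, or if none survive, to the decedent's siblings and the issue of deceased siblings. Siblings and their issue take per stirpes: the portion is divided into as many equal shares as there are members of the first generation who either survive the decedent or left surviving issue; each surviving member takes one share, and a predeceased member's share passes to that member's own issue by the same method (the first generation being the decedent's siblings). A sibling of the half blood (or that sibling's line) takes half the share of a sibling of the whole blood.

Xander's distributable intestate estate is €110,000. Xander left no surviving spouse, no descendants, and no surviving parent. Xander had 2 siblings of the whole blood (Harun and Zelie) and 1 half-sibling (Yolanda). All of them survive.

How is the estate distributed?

Yolanda: €22,000; Harun: €44,000; Zelie: €44,000

The entire €110,000 passes to the siblings and their issue.
Counting each half-blood sibling's line as half a unit, there are 5/2 units in €110,000, so one unit is €44,000. Whole-blood lines (Harun and Zelie) take €44,000 each; half-blood lines (Yolanda) take €22,000 each.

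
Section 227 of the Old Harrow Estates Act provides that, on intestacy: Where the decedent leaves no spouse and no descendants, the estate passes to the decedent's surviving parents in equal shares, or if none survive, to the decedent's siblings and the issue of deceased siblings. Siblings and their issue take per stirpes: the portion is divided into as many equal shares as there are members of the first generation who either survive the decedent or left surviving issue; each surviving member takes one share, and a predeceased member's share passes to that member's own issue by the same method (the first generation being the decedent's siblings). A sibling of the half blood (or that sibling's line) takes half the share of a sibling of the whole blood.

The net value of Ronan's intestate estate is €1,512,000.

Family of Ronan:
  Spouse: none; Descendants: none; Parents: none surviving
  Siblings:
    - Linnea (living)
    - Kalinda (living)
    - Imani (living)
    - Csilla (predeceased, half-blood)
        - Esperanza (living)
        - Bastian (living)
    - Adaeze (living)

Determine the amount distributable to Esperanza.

The entire €1,512,000 passes to the siblings and their issue.
Counting each half-blood sibling's line as half a unit, there are 9/2 units in €1,512,000, so one unit is €336,000. Whole-blood lines (Linnea, Kalinda, Imani, and Adaeze) take €336,000 each; half-blood lines (Csilla) take €168,000 each.
Csilla's share (€168,000) is divided into 2 shares of €84,000: Esperanza and Bastian each take €84,000.

Esperanza receives €84,000.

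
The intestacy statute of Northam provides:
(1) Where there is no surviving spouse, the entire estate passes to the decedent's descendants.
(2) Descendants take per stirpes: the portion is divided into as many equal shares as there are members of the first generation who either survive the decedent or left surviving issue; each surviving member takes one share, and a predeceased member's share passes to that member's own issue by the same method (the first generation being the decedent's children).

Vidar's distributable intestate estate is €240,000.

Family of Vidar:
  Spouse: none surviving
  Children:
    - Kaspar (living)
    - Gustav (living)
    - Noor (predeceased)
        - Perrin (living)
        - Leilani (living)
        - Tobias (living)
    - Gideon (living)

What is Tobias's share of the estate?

Tobias receives €20,000.

The entire €240,000 passes to the descendants.
That amount (€240,000) is divided into 4 shares of €60,000: Kaspar, Gustav, and Gideon each take €60,000; Noor's €60,000 share passes to Noor's issue.
Noor's share (€60,000) is divided into 3 shares of €20,000: Perrin, Leilani, and Tobias each take €20,000.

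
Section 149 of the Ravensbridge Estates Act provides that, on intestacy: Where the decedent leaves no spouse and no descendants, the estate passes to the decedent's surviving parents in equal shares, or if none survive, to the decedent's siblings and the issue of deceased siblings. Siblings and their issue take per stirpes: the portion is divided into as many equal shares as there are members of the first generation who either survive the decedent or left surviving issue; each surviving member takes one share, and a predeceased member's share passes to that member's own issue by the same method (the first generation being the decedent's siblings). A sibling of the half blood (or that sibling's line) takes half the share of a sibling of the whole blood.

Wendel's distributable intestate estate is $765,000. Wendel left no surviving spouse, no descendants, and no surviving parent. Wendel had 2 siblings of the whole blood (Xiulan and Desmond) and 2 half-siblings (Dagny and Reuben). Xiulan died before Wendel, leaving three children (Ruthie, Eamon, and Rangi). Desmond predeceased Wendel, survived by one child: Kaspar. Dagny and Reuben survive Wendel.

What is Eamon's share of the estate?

Eamon receives $85,000.

The entire $765,000 passes to the siblings and their issue.
Counting each half-blood sibling's line as half a unit, there are 3 units in $765,000, so one unit is $255,000. Whole-blood lines (Xiulan and Desmond) take $255,000 each; half-blood lines (Dagny and Reuben) take $127,500 each.
Xiulan's share ($255,000) is divided into 3 shares of $85,000: Ruthie, Eamon, and Rangi each take $85,000.
Desmond's share ($255,000) passes entirely to Kaspar.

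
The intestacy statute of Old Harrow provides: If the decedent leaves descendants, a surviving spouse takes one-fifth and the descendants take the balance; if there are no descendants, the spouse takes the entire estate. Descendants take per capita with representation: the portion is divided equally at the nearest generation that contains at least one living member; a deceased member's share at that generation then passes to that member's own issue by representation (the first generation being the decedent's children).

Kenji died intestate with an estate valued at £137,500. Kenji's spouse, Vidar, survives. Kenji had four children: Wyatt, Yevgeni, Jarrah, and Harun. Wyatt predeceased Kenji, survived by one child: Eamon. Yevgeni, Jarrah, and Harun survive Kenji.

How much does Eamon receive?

Vidar takes one-fifth of £137,500 = £27,500. The remaining £110,000 passes to the descendants.
The descendants' portion (£110,000) is divided into 4 shares of £27,500: Yevgeni, Jarrah, and Harun each take £27,500; Wyatt's £27,500 share passes to Wyatt's issue.
Wyatt's share (£27,500) passes entirely to Eamon.

Eamon receives £27,500.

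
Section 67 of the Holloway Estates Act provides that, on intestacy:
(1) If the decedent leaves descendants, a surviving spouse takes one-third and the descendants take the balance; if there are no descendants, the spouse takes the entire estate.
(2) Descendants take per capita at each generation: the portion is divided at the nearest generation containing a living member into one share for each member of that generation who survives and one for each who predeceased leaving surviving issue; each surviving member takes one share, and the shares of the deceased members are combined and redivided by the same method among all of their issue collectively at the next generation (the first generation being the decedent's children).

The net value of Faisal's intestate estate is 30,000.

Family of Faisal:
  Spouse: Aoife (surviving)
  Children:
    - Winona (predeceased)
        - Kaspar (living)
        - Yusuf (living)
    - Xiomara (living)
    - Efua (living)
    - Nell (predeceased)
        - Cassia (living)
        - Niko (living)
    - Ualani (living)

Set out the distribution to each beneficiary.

Aoife takes one-third of 30,000 = 10,000. The remaining 20,000 passes to the descendants.
The descendants' portion (20,000) is divided at the children's generation into 5 shares of 4,000. Xiomara, Efua, and Ualani each take 4,000. The 2 shares of the deceased (Winona and Nell) are combined into a pool of 8,000.
That pool (8,000) is divided at the grandchildren's generation equally among Kaspar, Yusuf, Cassia, and Niko: 2,000 each.

Aoife: 10,000; Kaspar: 2,000; Yusuf: 2,000; Xiomara: 4,000; Efua: 4,000; Cassia: 2,000; Niko: 2,000; Ualani: 4,000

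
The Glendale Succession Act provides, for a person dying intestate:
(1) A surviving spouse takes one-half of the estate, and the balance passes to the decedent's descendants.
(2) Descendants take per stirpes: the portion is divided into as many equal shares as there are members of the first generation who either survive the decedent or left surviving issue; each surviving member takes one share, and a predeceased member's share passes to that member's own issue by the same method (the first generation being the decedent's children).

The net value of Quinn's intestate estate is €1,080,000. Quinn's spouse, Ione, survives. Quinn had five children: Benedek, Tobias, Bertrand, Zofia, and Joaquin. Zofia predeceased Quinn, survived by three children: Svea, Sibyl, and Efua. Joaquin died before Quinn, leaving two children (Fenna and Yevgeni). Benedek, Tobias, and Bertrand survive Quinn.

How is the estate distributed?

Ione: €540,000; Benedek: €108,000; Tobias: €108,000; Bertrand: €108,000; Svea: €36,000; Sibyl: €36,000; Efua: €36,000; Fenna: €54,000; Yevgeni: €54,000

Ione takes one-half of €1,080,000 = €540,000. The remaining €540,000 passes to the descendants.
The descendants' portion (€540,000) is divided into 5 shares of €108,000: Benedek, Tobias, and Bertrand each take €108,000; Zofia's €108,000 share passes to Zofia's issue; Joaquin's €108,000 share passes to Joaquin's issue.
Zofia's share (€108,000) is divided into 3 shares of €36,000: Svea, Sibyl, and Efua each take €36,000.
Joaquin's share (€108,000) is divided into 2 shares of €54,000: Fenna and Yevgeni each take €54,000.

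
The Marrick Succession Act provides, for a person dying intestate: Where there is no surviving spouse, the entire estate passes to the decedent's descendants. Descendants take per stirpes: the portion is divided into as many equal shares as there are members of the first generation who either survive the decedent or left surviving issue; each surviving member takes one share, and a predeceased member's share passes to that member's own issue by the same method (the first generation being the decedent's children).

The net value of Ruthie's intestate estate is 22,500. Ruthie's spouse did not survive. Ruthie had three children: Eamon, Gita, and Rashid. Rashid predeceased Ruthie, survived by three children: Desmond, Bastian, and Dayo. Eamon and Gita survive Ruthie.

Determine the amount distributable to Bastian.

The entire 22,500 passes to the descendants.
That amount (22,500) is divided into 3 shares of 7,500: Eamon and Gita each take 7,500; Rashid's 7,500 share passes to Rashid's issue.
Rashid's share (7,500) is divided into 3 shares of 2,500: Desmond, Bastian, and Dayo each take 2,500.

Bastian receives 2,500.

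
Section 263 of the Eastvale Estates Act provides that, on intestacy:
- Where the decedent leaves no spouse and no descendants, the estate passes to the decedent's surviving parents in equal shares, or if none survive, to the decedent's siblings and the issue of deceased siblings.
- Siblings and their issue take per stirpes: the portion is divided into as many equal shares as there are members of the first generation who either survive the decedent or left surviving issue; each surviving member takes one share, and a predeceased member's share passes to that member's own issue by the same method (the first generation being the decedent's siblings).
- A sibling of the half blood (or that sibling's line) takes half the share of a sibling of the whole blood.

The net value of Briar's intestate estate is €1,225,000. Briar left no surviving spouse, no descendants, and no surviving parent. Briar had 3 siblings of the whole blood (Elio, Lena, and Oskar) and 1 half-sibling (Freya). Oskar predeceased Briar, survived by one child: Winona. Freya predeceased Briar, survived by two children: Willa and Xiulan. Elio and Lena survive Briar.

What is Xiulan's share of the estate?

The entire €1,225,000 passes to the siblings and their issue.
Counting each half-blood sibling's line as half a unit, there are 7/2 units in €1,225,000, so one unit is €350,000. Whole-blood lines (Elio, Lena, and Oskar) take €350,000 each; half-blood lines (Freya) take €175,000 each.
Oskar's share (€350,000) passes entirely to Winona.
Freya's share (€175,000) is divided into 2 shares of €87,500: Willa and Xiulan each take €87,500.

Xiulan receives €87,500.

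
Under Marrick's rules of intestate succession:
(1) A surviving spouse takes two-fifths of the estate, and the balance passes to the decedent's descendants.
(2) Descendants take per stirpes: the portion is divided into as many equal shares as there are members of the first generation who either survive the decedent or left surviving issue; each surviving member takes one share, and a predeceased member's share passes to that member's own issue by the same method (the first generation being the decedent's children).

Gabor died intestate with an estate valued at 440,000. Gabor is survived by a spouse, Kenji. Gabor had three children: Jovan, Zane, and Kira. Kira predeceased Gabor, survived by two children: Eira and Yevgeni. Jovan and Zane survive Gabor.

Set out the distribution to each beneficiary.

Kenji takes two-fifths of 440,000 = 176,000. The remaining 264,000 passes to the descendants.
The descendants' portion (264,000) is divided into 3 shares of 88,000: Jovan and Zane each take 88,000; Kira's 88,000 share passes to Kira's issue.
Kira's share (88,000) is divided into 2 shares of 44,000: Eira and Yevgeni each take 44,000.

Kenji: 176,000; Jovan: 88,000; Zane: 88,000; Eira: 44,000; Yevgeni: 44,000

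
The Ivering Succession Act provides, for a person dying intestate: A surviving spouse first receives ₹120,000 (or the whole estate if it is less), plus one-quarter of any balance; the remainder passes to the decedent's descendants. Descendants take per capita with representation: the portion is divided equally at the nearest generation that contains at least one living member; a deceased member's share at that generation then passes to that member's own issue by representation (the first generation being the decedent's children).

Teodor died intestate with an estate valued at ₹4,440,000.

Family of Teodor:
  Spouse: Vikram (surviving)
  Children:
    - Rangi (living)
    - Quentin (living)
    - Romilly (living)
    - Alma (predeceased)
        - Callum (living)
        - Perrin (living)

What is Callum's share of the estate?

Callum receives ₹405,000.

Vikram first takes ₹120,000, leaving a balance of ₹4,320,000. Vikram then takes one-quarter of the balance (₹1,080,000), for a total of ₹1,200,000. The remaining ₹3,240,000 passes to the descendants.
The descendants' portion (₹3,240,000) is divided into 4 shares of ₹810,000: Rangi, Quentin, and Romilly each take ₹810,000; Alma's ₹810,000 share passes to Alma's issue.
Alma's share (₹810,000) is divided into 2 shares of ₹405,000: Callum and Perrin each take ₹405,000.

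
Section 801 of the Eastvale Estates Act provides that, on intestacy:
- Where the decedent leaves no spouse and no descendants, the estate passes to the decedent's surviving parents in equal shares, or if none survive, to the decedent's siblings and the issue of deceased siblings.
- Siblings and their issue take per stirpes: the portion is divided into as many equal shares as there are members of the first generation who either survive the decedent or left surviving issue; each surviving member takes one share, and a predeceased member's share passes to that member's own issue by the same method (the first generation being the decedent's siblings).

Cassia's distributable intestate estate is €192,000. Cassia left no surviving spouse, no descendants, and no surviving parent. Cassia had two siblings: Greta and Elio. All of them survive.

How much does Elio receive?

The entire €192,000 passes to the siblings and their issue.
That amount (€192,000) is divided into 2 shares of €96,000: Greta and Elio each take €96,000.

Elio receives €96,000.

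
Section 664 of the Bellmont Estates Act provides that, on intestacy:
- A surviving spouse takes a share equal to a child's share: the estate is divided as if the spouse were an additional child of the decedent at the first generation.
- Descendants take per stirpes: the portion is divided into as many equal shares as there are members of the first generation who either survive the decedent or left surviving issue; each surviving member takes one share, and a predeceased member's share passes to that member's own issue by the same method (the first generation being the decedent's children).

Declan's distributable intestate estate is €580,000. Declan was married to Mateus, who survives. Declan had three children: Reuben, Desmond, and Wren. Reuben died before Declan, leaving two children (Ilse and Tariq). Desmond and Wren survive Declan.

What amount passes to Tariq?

The spouse counts as an additional share at the children's level, so there are 4 primary shares of €145,000. Mateus takes one such share (€145,000).
The children's combined portion (€435,000) is divided into 3 shares of €145,000: Desmond and Wren each take €145,000; Reuben's €145,000 share passes to Reuben's issue.
Reuben's share (€145,000) is divided into 2 shares of €72,500: Ilse and Tariq each take €72,500.

Tariq receives €72,500.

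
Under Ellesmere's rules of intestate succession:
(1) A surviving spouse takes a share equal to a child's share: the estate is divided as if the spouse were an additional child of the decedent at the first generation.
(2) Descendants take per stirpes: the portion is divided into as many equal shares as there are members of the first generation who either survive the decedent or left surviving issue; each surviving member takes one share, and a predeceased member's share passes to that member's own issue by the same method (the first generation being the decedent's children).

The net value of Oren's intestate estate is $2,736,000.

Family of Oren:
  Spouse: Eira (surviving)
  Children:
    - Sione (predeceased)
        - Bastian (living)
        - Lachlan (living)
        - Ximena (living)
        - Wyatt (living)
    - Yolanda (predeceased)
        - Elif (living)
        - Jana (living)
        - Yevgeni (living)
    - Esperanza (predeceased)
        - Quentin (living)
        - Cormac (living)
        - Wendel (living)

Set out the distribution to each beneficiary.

Eira: $684,000; Bastian: $171,000; Lachlan: $171,000; Ximena: $171,000; Wyatt: $171,000; Elif: $228,000; Jana: $228,000; Yevgeni: $228,000; Quentin: $228,000; Cormac: $228,000; Wendel: $228,000

The spouse counts as an additional share at the children's level, so there are 4 primary shares of $684,000. Eira takes one such share ($684,000).
The children's combined portion ($2,052,000) is divided into 3 shares of $684,000: Sione's $684,000 share passes to Sione's issue; Yolanda's $684,000 share passes to Yolanda's issue; Esperanza's $684,000 share passes to Esperanza's issue.
Sione's share ($684,000) is divided into 4 shares of $171,000: Bastian, Lachlan, Ximena, and Wyatt each take $171,000.
Yolanda's share ($684,000) is divided into 3 shares of $228,000: Elif, Jana, and Yevgeni each take $228,000.
Esperanza's share ($684,000) is divided into 3 shares of $228,000: Quentin, Cormac, and Wendel each take $228,000.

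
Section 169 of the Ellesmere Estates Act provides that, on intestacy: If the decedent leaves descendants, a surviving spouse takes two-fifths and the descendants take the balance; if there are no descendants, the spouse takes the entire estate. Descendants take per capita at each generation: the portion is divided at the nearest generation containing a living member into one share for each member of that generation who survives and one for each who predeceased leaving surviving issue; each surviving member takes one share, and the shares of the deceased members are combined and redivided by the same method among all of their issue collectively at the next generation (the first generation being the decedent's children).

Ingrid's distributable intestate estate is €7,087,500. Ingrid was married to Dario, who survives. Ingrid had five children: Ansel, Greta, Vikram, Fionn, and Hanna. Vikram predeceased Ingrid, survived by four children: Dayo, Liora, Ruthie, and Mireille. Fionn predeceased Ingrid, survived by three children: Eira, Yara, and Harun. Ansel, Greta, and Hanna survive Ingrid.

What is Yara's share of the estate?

Dario takes two-fifths of €7,087,500 = €2,835,000. The remaining €4,252,500 passes to the descendants.
The descendants' portion (€4,252,500) is divided at the children's generation into 5 shares of €850,500. Ansel, Greta, and Hanna each take €850,500. The 2 shares of the deceased (Vikram and Fionn) are combined into a pool of €1,701,000.
That pool (€1,701,000) is divided at the grandchildren's generation equally among Dayo, Liora, Ruthie, Mireille, Eira, Yara, and Harun: €243,000 each.

Yara receives €243,000.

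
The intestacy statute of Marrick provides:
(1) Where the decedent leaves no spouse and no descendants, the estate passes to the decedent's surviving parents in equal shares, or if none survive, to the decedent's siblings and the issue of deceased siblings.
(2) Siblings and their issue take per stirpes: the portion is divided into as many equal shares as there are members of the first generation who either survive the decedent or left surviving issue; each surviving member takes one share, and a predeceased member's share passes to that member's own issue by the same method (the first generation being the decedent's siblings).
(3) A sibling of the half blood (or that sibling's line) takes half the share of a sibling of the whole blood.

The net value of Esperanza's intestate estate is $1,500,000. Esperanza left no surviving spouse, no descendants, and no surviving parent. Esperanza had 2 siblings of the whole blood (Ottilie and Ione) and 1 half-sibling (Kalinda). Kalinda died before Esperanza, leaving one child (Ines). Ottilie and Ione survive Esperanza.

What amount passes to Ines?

Ines receives $300,000.

The entire $1,500,000 passes to the siblings and their issue.
Counting each half-blood sibling's line as half a unit, there are 5/2 units in $1,500,000, so one unit is $600,000. Whole-blood lines (Ottilie and Ione) take $600,000 each; half-blood lines (Kalinda) take $300,000 each.
Kalinda's share ($300,000) passes entirely to Ines.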